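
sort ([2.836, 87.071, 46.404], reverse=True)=[87.071, 46.404, 2.836]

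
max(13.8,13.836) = 13.836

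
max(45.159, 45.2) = 45.2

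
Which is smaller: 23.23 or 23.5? 23.23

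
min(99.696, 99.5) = 99.5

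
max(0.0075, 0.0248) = 0.0248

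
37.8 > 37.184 True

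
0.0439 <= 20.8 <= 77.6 True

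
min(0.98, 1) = 0.98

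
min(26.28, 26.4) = 26.28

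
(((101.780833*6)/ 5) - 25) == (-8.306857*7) False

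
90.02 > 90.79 False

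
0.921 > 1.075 False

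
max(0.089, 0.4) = 0.4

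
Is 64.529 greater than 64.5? Yes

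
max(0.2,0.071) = 0.2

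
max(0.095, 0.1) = 0.1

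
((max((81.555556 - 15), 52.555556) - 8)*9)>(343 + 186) False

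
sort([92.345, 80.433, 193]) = [80.433, 92.345, 193]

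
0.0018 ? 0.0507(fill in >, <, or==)<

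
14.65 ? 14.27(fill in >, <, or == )>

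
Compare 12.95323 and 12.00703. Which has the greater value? 12.95323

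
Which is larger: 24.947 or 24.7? 24.947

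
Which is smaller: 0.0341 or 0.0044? 0.0044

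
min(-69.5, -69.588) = -69.588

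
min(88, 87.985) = 87.985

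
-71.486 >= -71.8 True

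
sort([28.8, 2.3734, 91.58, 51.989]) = [2.3734, 28.8, 51.989, 91.58]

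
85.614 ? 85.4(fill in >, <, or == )>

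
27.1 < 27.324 True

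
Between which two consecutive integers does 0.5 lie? 0 and 1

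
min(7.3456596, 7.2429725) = 7.2429725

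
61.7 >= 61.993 False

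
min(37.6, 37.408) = 37.408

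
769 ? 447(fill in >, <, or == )>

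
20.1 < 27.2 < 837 True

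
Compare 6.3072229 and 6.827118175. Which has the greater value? 6.827118175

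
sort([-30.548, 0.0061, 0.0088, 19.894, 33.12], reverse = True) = [33.12, 19.894, 0.0088, 0.0061, -30.548]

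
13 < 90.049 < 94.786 True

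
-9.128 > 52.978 False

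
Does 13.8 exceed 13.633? Yes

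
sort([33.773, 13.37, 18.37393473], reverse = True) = [33.773, 18.37393473, 13.37]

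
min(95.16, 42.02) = 42.02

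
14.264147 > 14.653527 False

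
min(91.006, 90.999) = 90.999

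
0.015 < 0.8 True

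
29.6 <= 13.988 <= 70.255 False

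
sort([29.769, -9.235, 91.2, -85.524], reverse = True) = [91.2, 29.769, -9.235, -85.524]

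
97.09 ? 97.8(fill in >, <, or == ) <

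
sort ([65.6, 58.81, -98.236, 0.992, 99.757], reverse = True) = [99.757, 65.6, 58.81, 0.992, -98.236]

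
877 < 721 False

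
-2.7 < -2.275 True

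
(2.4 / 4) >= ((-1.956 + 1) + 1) True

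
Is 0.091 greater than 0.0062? Yes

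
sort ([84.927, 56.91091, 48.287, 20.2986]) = [20.2986, 48.287, 56.91091, 84.927]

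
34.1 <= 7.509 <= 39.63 False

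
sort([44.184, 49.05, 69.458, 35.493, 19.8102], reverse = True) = [69.458, 49.05, 44.184, 35.493, 19.8102]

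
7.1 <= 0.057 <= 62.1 False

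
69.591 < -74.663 False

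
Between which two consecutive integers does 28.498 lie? 28 and 29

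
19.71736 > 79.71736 False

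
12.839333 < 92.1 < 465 True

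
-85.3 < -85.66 False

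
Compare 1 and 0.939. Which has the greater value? 1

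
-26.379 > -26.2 False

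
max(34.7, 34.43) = 34.7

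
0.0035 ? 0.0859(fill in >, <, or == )<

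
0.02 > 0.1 False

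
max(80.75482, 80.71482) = 80.75482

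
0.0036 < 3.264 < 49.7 True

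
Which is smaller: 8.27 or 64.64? 8.27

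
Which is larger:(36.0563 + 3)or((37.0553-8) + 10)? (36.0563 + 3)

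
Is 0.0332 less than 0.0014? No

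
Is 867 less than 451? No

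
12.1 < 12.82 True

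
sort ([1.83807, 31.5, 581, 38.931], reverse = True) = [581, 38.931, 31.5, 1.83807]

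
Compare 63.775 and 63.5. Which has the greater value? 63.775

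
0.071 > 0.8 False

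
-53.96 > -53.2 False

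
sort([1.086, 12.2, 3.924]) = [1.086, 3.924, 12.2]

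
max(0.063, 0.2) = 0.2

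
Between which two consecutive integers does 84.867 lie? 84 and 85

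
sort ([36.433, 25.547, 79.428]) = [25.547, 36.433, 79.428]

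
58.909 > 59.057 False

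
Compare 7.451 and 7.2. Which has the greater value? 7.451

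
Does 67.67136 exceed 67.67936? No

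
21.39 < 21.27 False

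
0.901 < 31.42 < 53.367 True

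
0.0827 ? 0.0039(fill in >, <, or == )>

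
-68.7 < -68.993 False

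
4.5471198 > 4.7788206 False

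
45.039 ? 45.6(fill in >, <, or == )<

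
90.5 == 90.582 False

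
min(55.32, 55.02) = 55.02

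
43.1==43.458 False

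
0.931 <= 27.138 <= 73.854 True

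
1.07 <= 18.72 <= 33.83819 True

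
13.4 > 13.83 False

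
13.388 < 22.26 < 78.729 True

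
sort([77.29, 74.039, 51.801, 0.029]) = [0.029, 51.801, 74.039, 77.29]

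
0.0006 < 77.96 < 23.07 False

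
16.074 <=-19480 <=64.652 False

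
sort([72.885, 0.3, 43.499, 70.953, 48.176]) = [0.3, 43.499, 48.176, 70.953, 72.885]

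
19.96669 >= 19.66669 True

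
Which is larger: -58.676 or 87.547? 87.547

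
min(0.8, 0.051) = 0.051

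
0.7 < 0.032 False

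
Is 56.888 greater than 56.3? Yes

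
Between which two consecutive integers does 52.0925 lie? 52 and 53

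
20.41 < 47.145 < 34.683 False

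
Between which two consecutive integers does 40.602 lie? 40 and 41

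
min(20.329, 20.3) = 20.3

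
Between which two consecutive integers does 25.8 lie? 25 and 26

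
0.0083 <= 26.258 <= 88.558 True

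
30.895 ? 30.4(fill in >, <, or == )>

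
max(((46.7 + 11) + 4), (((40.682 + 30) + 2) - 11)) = 61.7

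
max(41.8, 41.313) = 41.8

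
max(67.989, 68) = 68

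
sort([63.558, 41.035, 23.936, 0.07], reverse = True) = [63.558, 41.035, 23.936, 0.07]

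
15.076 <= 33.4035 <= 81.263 True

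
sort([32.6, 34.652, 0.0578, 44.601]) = [0.0578, 32.6, 34.652, 44.601]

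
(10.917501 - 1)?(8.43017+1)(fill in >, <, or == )>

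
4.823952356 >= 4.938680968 False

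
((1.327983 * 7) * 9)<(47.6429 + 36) False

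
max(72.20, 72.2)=72.2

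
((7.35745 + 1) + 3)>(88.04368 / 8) True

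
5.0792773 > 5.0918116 False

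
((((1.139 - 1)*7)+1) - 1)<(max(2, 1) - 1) True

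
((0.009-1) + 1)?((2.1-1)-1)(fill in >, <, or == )<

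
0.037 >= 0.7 False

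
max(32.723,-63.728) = 32.723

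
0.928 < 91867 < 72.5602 False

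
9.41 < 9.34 False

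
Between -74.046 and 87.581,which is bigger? 87.581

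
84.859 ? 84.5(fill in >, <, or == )>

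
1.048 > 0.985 True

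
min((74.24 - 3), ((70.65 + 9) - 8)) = 71.24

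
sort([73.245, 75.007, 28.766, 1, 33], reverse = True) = [75.007, 73.245, 33, 28.766, 1]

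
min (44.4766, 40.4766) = 40.4766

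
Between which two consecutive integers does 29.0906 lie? 29 and 30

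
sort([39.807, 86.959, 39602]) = [39.807, 86.959, 39602]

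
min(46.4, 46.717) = 46.4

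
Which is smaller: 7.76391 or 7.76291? 7.76291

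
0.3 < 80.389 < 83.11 True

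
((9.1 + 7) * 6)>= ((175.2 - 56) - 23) True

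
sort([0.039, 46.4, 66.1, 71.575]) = [0.039, 46.4, 66.1, 71.575]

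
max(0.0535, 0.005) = 0.0535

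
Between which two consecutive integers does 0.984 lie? 0 and 1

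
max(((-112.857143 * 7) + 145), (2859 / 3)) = 953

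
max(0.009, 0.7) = 0.7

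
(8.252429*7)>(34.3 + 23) True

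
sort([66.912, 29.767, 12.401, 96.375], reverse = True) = [96.375, 66.912, 29.767, 12.401]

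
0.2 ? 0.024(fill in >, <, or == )>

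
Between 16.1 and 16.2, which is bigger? 16.2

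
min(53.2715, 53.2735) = 53.2715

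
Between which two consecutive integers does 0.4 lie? 0 and 1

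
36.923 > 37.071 False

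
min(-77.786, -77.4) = -77.786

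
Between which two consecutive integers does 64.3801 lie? 64 and 65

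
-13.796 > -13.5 False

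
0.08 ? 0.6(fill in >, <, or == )<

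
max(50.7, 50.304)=50.7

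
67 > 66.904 True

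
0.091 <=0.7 True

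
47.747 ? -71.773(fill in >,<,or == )>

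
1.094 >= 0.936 True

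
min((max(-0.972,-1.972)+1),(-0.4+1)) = 0.028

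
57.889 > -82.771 True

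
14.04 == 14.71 False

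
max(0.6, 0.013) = 0.6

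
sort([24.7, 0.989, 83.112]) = [0.989, 24.7, 83.112]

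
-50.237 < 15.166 True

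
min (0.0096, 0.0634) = 0.0096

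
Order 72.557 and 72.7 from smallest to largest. 72.557, 72.7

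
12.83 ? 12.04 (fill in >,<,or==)>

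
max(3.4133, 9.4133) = 9.4133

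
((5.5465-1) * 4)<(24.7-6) True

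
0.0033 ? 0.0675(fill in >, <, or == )<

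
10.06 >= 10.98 False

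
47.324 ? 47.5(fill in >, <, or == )<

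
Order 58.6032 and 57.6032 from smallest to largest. 57.6032, 58.6032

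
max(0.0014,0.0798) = 0.0798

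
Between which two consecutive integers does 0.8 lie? 0 and 1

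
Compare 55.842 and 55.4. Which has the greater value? 55.842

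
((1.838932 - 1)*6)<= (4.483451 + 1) True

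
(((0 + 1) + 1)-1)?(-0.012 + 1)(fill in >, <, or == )>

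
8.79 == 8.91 False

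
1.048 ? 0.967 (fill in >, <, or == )>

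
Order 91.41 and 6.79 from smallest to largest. 6.79, 91.41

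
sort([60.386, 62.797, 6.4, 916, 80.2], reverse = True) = [916, 80.2, 62.797, 60.386, 6.4]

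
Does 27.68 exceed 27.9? No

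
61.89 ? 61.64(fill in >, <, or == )>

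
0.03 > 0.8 False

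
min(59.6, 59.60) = 59.6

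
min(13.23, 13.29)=13.23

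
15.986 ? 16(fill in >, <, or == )<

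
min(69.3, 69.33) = 69.3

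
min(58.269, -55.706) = -55.706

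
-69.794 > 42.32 False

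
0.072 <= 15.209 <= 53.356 True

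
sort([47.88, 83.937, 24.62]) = [24.62, 47.88, 83.937]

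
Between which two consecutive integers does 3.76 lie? 3 and 4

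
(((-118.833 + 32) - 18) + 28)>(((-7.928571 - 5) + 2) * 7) False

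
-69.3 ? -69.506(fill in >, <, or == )>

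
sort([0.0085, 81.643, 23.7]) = [0.0085, 23.7, 81.643]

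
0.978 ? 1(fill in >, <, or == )<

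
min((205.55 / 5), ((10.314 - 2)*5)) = 41.11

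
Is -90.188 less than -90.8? No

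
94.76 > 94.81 False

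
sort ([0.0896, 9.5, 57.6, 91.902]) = [0.0896, 9.5, 57.6, 91.902]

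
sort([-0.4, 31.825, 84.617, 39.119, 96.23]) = [-0.4, 31.825, 39.119, 84.617, 96.23]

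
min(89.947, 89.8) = 89.8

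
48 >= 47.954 True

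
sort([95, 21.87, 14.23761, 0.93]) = [0.93, 14.23761, 21.87, 95]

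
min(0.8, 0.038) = 0.038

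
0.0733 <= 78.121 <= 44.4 False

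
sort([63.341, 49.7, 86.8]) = [49.7, 63.341, 86.8]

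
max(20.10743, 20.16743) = 20.16743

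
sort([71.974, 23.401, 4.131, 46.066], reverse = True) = [71.974, 46.066, 23.401, 4.131]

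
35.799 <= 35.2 False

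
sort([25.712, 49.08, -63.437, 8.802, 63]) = [-63.437, 8.802, 25.712, 49.08, 63]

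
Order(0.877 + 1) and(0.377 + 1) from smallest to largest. (0.377 + 1),(0.877 + 1)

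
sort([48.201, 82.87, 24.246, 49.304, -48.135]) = [-48.135, 24.246, 48.201, 49.304, 82.87]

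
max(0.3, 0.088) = 0.3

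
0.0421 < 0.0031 False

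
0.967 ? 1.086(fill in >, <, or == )<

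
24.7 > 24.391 True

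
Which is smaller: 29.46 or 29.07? 29.07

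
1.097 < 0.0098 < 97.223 False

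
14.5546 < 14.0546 False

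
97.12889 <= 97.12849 False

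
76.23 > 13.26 True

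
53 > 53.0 False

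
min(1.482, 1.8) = 1.482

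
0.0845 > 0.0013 True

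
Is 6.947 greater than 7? No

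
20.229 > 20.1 True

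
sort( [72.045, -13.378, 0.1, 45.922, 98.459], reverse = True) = [98.459, 72.045, 45.922, 0.1, -13.378]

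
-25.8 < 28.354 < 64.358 True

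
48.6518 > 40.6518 True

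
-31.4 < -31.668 False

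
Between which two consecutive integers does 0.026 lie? 0 and 1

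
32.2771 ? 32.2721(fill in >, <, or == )>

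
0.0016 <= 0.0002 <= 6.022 False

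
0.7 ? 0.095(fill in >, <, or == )>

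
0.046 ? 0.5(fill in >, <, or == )<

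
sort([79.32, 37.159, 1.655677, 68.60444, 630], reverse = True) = [630, 79.32, 68.60444, 37.159, 1.655677]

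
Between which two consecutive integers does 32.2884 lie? 32 and 33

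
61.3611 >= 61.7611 False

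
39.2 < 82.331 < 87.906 True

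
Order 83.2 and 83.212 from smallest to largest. 83.2, 83.212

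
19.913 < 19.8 False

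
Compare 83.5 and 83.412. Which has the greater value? 83.5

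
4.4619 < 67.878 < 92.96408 True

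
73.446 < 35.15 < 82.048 False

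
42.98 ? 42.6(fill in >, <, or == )>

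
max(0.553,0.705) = 0.705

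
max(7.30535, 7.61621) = 7.61621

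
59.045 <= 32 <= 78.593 False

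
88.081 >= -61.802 True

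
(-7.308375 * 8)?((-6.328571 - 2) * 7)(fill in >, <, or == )<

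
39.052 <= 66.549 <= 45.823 False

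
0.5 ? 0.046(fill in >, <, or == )>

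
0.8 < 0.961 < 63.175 True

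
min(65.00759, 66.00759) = 65.00759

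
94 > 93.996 True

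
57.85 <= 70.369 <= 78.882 True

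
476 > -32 True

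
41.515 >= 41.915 False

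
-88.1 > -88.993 True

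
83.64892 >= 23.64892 True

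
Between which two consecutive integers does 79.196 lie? 79 and 80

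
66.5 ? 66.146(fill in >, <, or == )>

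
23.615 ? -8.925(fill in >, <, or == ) >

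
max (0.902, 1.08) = 1.08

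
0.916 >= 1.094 False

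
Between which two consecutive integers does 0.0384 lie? 0 and 1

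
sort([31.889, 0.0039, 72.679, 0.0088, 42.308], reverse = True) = [72.679, 42.308, 31.889, 0.0088, 0.0039]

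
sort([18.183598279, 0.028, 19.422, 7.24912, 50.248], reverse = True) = [50.248, 19.422, 18.183598279, 7.24912, 0.028]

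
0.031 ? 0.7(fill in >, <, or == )<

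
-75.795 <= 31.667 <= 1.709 False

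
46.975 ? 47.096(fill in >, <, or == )<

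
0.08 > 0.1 False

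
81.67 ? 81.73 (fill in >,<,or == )<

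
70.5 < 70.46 False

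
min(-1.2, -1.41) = -1.41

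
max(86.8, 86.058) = 86.8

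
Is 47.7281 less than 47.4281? No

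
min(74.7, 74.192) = 74.192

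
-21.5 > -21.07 False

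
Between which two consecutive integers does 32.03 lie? 32 and 33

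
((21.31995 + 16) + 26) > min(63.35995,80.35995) False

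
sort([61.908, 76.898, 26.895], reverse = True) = [76.898, 61.908, 26.895]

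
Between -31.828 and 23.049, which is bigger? 23.049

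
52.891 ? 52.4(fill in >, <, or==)>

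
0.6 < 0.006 False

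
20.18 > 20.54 False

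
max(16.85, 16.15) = 16.85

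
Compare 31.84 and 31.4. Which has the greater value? 31.84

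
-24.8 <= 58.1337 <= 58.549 True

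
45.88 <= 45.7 False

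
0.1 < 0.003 False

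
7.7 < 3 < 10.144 False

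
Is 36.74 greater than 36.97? No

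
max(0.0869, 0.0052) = 0.0869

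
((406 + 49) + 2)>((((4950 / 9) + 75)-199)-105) True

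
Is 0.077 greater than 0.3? No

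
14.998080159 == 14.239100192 False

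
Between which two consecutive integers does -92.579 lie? -93 and -92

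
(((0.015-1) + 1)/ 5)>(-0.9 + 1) False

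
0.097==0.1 False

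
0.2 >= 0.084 True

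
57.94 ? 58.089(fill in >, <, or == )<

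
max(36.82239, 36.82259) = 36.82259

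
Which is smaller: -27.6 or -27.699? -27.699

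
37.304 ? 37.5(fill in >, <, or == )<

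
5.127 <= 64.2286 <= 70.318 True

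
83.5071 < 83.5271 True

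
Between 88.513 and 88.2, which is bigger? 88.513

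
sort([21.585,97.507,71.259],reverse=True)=[97.507,71.259,21.585]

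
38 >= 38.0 True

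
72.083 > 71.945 True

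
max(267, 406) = 406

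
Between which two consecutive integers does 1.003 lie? 1 and 2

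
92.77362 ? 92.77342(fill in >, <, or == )>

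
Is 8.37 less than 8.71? Yes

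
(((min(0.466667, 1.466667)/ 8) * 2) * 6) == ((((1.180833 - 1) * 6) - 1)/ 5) False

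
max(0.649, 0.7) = 0.7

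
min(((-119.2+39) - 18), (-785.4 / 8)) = -98.2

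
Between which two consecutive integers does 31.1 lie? 31 and 32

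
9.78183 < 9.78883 True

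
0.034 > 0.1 False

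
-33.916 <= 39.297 True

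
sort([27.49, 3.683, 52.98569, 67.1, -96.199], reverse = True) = [67.1, 52.98569, 27.49, 3.683, -96.199]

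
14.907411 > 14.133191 True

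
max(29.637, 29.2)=29.637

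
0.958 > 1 False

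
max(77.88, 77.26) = 77.88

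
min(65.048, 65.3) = 65.048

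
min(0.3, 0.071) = 0.071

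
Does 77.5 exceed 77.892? No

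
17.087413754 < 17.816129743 True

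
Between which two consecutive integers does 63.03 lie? 63 and 64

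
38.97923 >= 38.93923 True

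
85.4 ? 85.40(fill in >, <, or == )==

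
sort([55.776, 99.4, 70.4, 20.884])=[20.884, 55.776, 70.4, 99.4]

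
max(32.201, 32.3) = 32.3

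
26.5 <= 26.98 True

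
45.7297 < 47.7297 True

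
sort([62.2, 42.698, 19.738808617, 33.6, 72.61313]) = [19.738808617, 33.6, 42.698, 62.2, 72.61313]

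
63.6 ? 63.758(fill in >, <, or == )<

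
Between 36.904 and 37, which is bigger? 37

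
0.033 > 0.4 False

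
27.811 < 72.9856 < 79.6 True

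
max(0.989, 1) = 1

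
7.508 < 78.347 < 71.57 False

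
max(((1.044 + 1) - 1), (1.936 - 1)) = 1.044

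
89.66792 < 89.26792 False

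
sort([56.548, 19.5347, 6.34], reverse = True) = [56.548, 19.5347, 6.34]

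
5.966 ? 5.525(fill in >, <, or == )>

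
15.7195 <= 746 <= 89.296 False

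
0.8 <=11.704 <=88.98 True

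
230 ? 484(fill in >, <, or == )<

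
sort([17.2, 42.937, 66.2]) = [17.2, 42.937, 66.2]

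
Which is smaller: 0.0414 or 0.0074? 0.0074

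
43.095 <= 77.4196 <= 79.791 True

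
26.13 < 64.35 True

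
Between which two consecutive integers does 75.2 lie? 75 and 76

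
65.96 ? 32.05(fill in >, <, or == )>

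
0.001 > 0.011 False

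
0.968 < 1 True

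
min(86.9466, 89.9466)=86.9466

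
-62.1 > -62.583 True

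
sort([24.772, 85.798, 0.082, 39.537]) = [0.082, 24.772, 39.537, 85.798]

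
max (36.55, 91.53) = 91.53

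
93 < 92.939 False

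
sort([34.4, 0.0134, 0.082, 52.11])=[0.0134, 0.082, 34.4, 52.11]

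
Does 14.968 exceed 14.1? Yes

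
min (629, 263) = 263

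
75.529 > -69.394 True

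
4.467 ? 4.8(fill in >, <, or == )<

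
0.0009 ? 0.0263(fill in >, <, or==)<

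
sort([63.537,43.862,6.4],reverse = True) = [63.537,43.862,6.4]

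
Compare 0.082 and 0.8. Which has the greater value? 0.8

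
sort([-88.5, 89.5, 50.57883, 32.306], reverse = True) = [89.5, 50.57883, 32.306, -88.5]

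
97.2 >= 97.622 False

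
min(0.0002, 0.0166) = 0.0002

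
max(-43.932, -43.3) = -43.3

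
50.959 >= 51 False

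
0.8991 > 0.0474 True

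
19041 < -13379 False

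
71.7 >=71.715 False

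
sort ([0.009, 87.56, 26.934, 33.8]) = [0.009, 26.934, 33.8, 87.56]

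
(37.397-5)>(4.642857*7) False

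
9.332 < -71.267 False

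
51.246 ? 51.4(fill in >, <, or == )<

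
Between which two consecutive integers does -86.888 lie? -87 and -86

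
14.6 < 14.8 True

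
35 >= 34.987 True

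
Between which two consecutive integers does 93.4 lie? 93 and 94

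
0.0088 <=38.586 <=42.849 True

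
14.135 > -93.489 True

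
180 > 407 False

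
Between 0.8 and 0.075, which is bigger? 0.8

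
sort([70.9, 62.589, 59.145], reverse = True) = [70.9, 62.589, 59.145]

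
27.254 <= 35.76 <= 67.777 True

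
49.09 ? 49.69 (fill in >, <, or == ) <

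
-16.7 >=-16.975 True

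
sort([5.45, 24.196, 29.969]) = [5.45, 24.196, 29.969]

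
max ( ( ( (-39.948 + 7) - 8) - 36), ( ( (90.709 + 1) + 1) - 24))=68.709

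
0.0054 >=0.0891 False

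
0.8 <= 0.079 False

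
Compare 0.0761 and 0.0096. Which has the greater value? 0.0761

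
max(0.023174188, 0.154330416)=0.154330416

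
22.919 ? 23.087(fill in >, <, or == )<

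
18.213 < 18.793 True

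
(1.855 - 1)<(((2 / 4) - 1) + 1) False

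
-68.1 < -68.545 False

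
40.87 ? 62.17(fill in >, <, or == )<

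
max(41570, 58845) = 58845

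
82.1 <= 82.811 True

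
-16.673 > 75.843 False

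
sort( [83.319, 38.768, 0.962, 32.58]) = [0.962, 32.58, 38.768, 83.319]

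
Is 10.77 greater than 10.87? No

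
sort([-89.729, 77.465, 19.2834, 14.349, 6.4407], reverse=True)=[77.465, 19.2834, 14.349, 6.4407, -89.729]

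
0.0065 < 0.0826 True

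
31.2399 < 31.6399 True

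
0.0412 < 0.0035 False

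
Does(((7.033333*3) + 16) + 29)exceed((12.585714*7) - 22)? Yes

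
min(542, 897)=542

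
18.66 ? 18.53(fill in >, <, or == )>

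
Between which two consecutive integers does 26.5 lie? 26 and 27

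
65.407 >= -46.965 True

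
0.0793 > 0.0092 True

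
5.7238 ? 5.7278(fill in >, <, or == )<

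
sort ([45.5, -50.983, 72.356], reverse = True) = [72.356, 45.5, -50.983]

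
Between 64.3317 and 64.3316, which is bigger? 64.3317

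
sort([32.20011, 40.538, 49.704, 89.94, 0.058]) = [0.058, 32.20011, 40.538, 49.704, 89.94]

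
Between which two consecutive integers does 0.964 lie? 0 and 1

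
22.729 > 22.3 True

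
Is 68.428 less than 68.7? Yes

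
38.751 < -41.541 False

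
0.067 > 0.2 False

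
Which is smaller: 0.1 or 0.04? 0.04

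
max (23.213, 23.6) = 23.6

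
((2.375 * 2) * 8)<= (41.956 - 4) False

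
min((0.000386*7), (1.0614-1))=0.002702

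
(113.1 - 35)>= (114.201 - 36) False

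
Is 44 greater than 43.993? Yes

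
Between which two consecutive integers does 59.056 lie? 59 and 60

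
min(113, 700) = 113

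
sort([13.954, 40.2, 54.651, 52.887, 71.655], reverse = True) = [71.655, 54.651, 52.887, 40.2, 13.954]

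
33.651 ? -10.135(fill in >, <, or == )>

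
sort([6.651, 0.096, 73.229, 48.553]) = [0.096, 6.651, 48.553, 73.229]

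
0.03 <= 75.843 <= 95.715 True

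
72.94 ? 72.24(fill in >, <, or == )>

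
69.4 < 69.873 True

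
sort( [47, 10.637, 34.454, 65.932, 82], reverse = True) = [82, 65.932, 47, 34.454, 10.637]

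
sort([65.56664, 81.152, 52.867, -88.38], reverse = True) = [81.152, 65.56664, 52.867, -88.38]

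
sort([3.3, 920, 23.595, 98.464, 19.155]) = [3.3, 19.155, 23.595, 98.464, 920]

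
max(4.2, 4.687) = 4.687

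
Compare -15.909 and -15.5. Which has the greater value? -15.5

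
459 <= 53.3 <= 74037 False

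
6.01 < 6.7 True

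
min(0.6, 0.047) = 0.047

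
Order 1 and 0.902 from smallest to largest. 0.902, 1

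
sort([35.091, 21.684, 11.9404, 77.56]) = [11.9404, 21.684, 35.091, 77.56]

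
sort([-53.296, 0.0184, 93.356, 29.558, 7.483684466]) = [-53.296, 0.0184, 7.483684466, 29.558, 93.356]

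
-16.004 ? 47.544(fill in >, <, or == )<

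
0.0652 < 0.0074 False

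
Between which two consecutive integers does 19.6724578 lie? 19 and 20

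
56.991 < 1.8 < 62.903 False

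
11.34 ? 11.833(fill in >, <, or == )<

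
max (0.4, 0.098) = 0.4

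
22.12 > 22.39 False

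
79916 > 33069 True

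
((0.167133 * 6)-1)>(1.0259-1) False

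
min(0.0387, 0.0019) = 0.0019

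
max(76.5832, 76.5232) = 76.5832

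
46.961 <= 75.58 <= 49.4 False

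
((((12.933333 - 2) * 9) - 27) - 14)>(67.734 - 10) False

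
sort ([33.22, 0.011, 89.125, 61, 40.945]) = [0.011, 33.22, 40.945, 61, 89.125]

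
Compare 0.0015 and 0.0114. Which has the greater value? 0.0114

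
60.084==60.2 False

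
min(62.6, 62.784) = 62.6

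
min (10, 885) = 10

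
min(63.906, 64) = 63.906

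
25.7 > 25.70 False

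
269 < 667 True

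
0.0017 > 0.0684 False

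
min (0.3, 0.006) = 0.006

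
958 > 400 True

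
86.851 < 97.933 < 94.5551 False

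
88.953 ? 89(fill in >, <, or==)<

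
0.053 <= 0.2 True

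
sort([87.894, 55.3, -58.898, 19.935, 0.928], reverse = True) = [87.894, 55.3, 19.935, 0.928, -58.898]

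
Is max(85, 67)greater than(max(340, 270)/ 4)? No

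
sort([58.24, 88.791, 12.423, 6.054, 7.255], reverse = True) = [88.791, 58.24, 12.423, 7.255, 6.054]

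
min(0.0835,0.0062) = 0.0062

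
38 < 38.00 False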